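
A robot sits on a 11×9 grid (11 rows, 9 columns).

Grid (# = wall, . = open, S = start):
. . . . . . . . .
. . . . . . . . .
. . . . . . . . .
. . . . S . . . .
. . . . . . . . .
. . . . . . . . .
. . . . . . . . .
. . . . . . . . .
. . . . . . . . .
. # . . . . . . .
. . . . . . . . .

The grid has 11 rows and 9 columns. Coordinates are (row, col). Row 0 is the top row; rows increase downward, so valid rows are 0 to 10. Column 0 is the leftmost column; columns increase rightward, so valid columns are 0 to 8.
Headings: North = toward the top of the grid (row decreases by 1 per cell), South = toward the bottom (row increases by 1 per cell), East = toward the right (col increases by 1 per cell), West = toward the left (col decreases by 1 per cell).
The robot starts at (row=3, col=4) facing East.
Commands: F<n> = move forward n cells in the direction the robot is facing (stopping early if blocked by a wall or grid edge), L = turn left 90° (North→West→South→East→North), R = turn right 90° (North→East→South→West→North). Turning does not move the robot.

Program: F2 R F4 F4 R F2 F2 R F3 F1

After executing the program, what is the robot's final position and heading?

Start: (row=3, col=4), facing East
  F2: move forward 2, now at (row=3, col=6)
  R: turn right, now facing South
  F4: move forward 4, now at (row=7, col=6)
  F4: move forward 3/4 (blocked), now at (row=10, col=6)
  R: turn right, now facing West
  F2: move forward 2, now at (row=10, col=4)
  F2: move forward 2, now at (row=10, col=2)
  R: turn right, now facing North
  F3: move forward 3, now at (row=7, col=2)
  F1: move forward 1, now at (row=6, col=2)
Final: (row=6, col=2), facing North

Answer: Final position: (row=6, col=2), facing North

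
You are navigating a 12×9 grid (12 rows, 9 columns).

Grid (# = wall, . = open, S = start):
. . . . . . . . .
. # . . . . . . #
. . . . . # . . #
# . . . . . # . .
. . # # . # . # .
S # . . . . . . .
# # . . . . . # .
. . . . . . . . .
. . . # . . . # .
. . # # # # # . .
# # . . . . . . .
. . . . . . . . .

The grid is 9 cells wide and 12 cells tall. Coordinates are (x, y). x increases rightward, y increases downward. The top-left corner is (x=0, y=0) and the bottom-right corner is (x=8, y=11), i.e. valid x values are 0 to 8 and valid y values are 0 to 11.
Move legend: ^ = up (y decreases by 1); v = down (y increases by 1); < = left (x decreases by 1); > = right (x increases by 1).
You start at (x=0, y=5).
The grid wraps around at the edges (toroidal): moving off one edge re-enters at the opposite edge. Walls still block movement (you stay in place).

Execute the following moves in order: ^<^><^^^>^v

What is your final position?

Answer: Final position: (x=8, y=0)

Derivation:
Start: (x=0, y=5)
  ^ (up): (x=0, y=5) -> (x=0, y=4)
  < (left): (x=0, y=4) -> (x=8, y=4)
  ^ (up): (x=8, y=4) -> (x=8, y=3)
  > (right): blocked, stay at (x=8, y=3)
  < (left): (x=8, y=3) -> (x=7, y=3)
  ^ (up): (x=7, y=3) -> (x=7, y=2)
  ^ (up): (x=7, y=2) -> (x=7, y=1)
  ^ (up): (x=7, y=1) -> (x=7, y=0)
  > (right): (x=7, y=0) -> (x=8, y=0)
  ^ (up): (x=8, y=0) -> (x=8, y=11)
  v (down): (x=8, y=11) -> (x=8, y=0)
Final: (x=8, y=0)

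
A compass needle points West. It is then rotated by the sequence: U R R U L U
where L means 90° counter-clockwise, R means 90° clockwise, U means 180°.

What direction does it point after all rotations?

Answer: Final heading: South

Derivation:
Start: West
  U (U-turn (180°)) -> East
  R (right (90° clockwise)) -> South
  R (right (90° clockwise)) -> West
  U (U-turn (180°)) -> East
  L (left (90° counter-clockwise)) -> North
  U (U-turn (180°)) -> South
Final: South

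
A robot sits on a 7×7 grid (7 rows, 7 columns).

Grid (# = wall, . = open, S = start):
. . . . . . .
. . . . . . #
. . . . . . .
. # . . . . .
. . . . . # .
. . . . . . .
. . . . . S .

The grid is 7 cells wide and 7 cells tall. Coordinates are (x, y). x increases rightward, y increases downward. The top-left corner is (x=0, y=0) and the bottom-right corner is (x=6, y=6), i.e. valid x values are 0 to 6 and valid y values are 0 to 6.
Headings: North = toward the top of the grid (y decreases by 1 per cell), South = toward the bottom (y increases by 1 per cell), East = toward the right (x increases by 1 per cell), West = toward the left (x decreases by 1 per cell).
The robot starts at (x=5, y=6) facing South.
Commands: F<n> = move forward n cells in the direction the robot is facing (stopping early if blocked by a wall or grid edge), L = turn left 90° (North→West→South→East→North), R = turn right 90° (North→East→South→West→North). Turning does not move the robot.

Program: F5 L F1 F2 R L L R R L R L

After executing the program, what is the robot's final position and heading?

Answer: Final position: (x=6, y=6), facing East

Derivation:
Start: (x=5, y=6), facing South
  F5: move forward 0/5 (blocked), now at (x=5, y=6)
  L: turn left, now facing East
  F1: move forward 1, now at (x=6, y=6)
  F2: move forward 0/2 (blocked), now at (x=6, y=6)
  R: turn right, now facing South
  L: turn left, now facing East
  L: turn left, now facing North
  R: turn right, now facing East
  R: turn right, now facing South
  L: turn left, now facing East
  R: turn right, now facing South
  L: turn left, now facing East
Final: (x=6, y=6), facing East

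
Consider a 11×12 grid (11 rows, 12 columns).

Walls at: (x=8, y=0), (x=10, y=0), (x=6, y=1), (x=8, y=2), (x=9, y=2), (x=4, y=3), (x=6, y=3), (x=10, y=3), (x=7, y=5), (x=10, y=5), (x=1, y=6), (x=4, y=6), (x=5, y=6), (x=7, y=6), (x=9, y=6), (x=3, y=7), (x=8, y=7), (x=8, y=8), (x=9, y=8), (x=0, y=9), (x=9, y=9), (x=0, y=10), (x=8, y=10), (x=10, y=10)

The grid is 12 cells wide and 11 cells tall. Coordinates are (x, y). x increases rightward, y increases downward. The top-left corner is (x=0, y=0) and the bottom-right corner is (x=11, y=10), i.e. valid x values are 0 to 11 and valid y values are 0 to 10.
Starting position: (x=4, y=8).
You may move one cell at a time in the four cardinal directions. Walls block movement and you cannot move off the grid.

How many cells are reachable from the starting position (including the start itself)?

BFS flood-fill from (x=4, y=8):
  Distance 0: (x=4, y=8)
  Distance 1: (x=4, y=7), (x=3, y=8), (x=5, y=8), (x=4, y=9)
  Distance 2: (x=5, y=7), (x=2, y=8), (x=6, y=8), (x=3, y=9), (x=5, y=9), (x=4, y=10)
  Distance 3: (x=2, y=7), (x=6, y=7), (x=1, y=8), (x=7, y=8), (x=2, y=9), (x=6, y=9), (x=3, y=10), (x=5, y=10)
  Distance 4: (x=2, y=6), (x=6, y=6), (x=1, y=7), (x=7, y=7), (x=0, y=8), (x=1, y=9), (x=7, y=9), (x=2, y=10), (x=6, y=10)
  Distance 5: (x=2, y=5), (x=6, y=5), (x=3, y=6), (x=0, y=7), (x=8, y=9), (x=1, y=10), (x=7, y=10)
  Distance 6: (x=2, y=4), (x=6, y=4), (x=1, y=5), (x=3, y=5), (x=5, y=5), (x=0, y=6)
  Distance 7: (x=2, y=3), (x=1, y=4), (x=3, y=4), (x=5, y=4), (x=7, y=4), (x=0, y=5), (x=4, y=5)
  Distance 8: (x=2, y=2), (x=1, y=3), (x=3, y=3), (x=5, y=3), (x=7, y=3), (x=0, y=4), (x=4, y=4), (x=8, y=4)
  Distance 9: (x=2, y=1), (x=1, y=2), (x=3, y=2), (x=5, y=2), (x=7, y=2), (x=0, y=3), (x=8, y=3), (x=9, y=4), (x=8, y=5)
  Distance 10: (x=2, y=0), (x=1, y=1), (x=3, y=1), (x=5, y=1), (x=7, y=1), (x=0, y=2), (x=4, y=2), (x=6, y=2), (x=9, y=3), (x=10, y=4), (x=9, y=5), (x=8, y=6)
  Distance 11: (x=1, y=0), (x=3, y=0), (x=5, y=0), (x=7, y=0), (x=0, y=1), (x=4, y=1), (x=8, y=1), (x=11, y=4)
  Distance 12: (x=0, y=0), (x=4, y=0), (x=6, y=0), (x=9, y=1), (x=11, y=3), (x=11, y=5)
  Distance 13: (x=9, y=0), (x=10, y=1), (x=11, y=2), (x=11, y=6)
  Distance 14: (x=11, y=1), (x=10, y=2), (x=10, y=6), (x=11, y=7)
  Distance 15: (x=11, y=0), (x=10, y=7), (x=11, y=8)
  Distance 16: (x=9, y=7), (x=10, y=8), (x=11, y=9)
  Distance 17: (x=10, y=9), (x=11, y=10)
Total reachable: 107 (grid has 108 open cells total)

Answer: Reachable cells: 107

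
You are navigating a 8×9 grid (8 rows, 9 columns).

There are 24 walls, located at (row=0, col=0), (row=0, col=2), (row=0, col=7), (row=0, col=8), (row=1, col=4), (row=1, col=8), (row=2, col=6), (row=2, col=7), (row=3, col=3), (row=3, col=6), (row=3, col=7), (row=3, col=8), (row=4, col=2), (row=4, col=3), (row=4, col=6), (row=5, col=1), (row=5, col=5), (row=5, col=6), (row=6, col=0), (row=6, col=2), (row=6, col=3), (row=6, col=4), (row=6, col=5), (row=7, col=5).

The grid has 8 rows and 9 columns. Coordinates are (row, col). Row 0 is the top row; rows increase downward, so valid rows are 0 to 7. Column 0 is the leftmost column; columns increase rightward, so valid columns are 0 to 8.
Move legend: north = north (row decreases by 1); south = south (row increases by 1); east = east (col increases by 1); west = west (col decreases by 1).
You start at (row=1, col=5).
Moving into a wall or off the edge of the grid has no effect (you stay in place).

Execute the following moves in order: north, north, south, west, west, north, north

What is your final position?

Answer: Final position: (row=0, col=5)

Derivation:
Start: (row=1, col=5)
  north (north): (row=1, col=5) -> (row=0, col=5)
  north (north): blocked, stay at (row=0, col=5)
  south (south): (row=0, col=5) -> (row=1, col=5)
  west (west): blocked, stay at (row=1, col=5)
  west (west): blocked, stay at (row=1, col=5)
  north (north): (row=1, col=5) -> (row=0, col=5)
  north (north): blocked, stay at (row=0, col=5)
Final: (row=0, col=5)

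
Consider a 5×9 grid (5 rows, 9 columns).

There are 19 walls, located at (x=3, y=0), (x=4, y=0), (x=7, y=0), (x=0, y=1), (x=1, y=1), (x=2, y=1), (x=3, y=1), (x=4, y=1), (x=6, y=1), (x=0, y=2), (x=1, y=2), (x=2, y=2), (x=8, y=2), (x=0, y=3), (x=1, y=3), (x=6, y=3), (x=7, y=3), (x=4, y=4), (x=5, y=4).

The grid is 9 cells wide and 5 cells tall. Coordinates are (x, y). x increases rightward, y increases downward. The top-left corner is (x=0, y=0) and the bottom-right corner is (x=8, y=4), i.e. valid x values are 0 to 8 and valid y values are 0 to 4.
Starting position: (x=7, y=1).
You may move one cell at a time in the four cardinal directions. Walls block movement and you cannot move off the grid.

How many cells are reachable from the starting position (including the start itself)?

BFS flood-fill from (x=7, y=1):
  Distance 0: (x=7, y=1)
  Distance 1: (x=8, y=1), (x=7, y=2)
  Distance 2: (x=8, y=0), (x=6, y=2)
  Distance 3: (x=5, y=2)
  Distance 4: (x=5, y=1), (x=4, y=2), (x=5, y=3)
  Distance 5: (x=5, y=0), (x=3, y=2), (x=4, y=3)
  Distance 6: (x=6, y=0), (x=3, y=3)
  Distance 7: (x=2, y=3), (x=3, y=4)
  Distance 8: (x=2, y=4)
  Distance 9: (x=1, y=4)
  Distance 10: (x=0, y=4)
Total reachable: 19 (grid has 26 open cells total)

Answer: Reachable cells: 19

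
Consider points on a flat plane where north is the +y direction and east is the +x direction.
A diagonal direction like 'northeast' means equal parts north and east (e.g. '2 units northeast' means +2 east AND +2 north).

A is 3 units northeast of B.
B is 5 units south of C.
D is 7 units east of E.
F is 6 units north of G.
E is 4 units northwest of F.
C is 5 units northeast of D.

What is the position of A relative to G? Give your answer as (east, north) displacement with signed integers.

Place G at the origin (east=0, north=0).
  F is 6 units north of G: delta (east=+0, north=+6); F at (east=0, north=6).
  E is 4 units northwest of F: delta (east=-4, north=+4); E at (east=-4, north=10).
  D is 7 units east of E: delta (east=+7, north=+0); D at (east=3, north=10).
  C is 5 units northeast of D: delta (east=+5, north=+5); C at (east=8, north=15).
  B is 5 units south of C: delta (east=+0, north=-5); B at (east=8, north=10).
  A is 3 units northeast of B: delta (east=+3, north=+3); A at (east=11, north=13).
Therefore A relative to G: (east=11, north=13).

Answer: A is at (east=11, north=13) relative to G.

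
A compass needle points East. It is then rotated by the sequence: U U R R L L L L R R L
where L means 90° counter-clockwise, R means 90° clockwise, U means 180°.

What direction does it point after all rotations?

Answer: Final heading: North

Derivation:
Start: East
  U (U-turn (180°)) -> West
  U (U-turn (180°)) -> East
  R (right (90° clockwise)) -> South
  R (right (90° clockwise)) -> West
  L (left (90° counter-clockwise)) -> South
  L (left (90° counter-clockwise)) -> East
  L (left (90° counter-clockwise)) -> North
  L (left (90° counter-clockwise)) -> West
  R (right (90° clockwise)) -> North
  R (right (90° clockwise)) -> East
  L (left (90° counter-clockwise)) -> North
Final: North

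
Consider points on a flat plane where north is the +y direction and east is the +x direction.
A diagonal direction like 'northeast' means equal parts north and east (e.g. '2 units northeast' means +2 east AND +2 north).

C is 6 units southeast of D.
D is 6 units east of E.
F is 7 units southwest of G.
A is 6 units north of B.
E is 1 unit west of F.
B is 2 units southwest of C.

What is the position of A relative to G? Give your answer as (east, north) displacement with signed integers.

Place G at the origin (east=0, north=0).
  F is 7 units southwest of G: delta (east=-7, north=-7); F at (east=-7, north=-7).
  E is 1 unit west of F: delta (east=-1, north=+0); E at (east=-8, north=-7).
  D is 6 units east of E: delta (east=+6, north=+0); D at (east=-2, north=-7).
  C is 6 units southeast of D: delta (east=+6, north=-6); C at (east=4, north=-13).
  B is 2 units southwest of C: delta (east=-2, north=-2); B at (east=2, north=-15).
  A is 6 units north of B: delta (east=+0, north=+6); A at (east=2, north=-9).
Therefore A relative to G: (east=2, north=-9).

Answer: A is at (east=2, north=-9) relative to G.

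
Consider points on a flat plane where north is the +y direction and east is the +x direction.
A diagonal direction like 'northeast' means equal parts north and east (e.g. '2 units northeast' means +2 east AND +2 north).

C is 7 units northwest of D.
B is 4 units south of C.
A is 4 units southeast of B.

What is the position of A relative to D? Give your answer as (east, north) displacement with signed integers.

Answer: A is at (east=-3, north=-1) relative to D.

Derivation:
Place D at the origin (east=0, north=0).
  C is 7 units northwest of D: delta (east=-7, north=+7); C at (east=-7, north=7).
  B is 4 units south of C: delta (east=+0, north=-4); B at (east=-7, north=3).
  A is 4 units southeast of B: delta (east=+4, north=-4); A at (east=-3, north=-1).
Therefore A relative to D: (east=-3, north=-1).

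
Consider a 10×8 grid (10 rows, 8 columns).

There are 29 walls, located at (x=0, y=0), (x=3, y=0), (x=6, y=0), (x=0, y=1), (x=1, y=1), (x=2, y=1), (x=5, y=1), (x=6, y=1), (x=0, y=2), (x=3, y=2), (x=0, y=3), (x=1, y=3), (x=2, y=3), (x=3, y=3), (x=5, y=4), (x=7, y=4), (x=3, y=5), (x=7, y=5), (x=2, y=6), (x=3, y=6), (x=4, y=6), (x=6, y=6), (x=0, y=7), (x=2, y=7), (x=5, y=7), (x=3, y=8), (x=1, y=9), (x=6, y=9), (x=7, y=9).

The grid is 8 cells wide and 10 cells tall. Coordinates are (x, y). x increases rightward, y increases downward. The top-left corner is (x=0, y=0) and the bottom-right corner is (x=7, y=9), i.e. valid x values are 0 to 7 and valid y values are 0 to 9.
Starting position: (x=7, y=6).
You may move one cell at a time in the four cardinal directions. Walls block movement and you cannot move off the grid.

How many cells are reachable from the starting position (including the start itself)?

BFS flood-fill from (x=7, y=6):
  Distance 0: (x=7, y=6)
  Distance 1: (x=7, y=7)
  Distance 2: (x=6, y=7), (x=7, y=8)
  Distance 3: (x=6, y=8)
  Distance 4: (x=5, y=8)
  Distance 5: (x=4, y=8), (x=5, y=9)
  Distance 6: (x=4, y=7), (x=4, y=9)
  Distance 7: (x=3, y=7), (x=3, y=9)
  Distance 8: (x=2, y=9)
  Distance 9: (x=2, y=8)
  Distance 10: (x=1, y=8)
  Distance 11: (x=1, y=7), (x=0, y=8)
  Distance 12: (x=1, y=6), (x=0, y=9)
  Distance 13: (x=1, y=5), (x=0, y=6)
  Distance 14: (x=1, y=4), (x=0, y=5), (x=2, y=5)
  Distance 15: (x=0, y=4), (x=2, y=4)
  Distance 16: (x=3, y=4)
  Distance 17: (x=4, y=4)
  Distance 18: (x=4, y=3), (x=4, y=5)
  Distance 19: (x=4, y=2), (x=5, y=3), (x=5, y=5)
  Distance 20: (x=4, y=1), (x=5, y=2), (x=6, y=3), (x=6, y=5), (x=5, y=6)
  Distance 21: (x=4, y=0), (x=3, y=1), (x=6, y=2), (x=7, y=3), (x=6, y=4)
  Distance 22: (x=5, y=0), (x=7, y=2)
  Distance 23: (x=7, y=1)
  Distance 24: (x=7, y=0)
Total reachable: 47 (grid has 51 open cells total)

Answer: Reachable cells: 47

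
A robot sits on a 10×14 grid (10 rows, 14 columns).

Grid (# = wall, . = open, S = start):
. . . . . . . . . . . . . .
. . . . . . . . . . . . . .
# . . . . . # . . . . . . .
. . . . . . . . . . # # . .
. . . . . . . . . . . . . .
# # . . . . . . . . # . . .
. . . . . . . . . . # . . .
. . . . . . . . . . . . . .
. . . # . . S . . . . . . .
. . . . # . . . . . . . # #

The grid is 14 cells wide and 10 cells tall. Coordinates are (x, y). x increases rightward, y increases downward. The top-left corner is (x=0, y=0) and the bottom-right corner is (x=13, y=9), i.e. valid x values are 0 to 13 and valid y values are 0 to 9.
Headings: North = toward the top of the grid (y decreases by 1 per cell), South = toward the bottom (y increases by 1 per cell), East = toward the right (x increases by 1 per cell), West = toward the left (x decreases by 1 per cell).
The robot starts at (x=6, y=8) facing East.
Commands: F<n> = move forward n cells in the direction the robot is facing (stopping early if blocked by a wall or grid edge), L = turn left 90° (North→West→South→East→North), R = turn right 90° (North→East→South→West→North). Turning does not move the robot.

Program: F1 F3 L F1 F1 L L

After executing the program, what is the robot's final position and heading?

Start: (x=6, y=8), facing East
  F1: move forward 1, now at (x=7, y=8)
  F3: move forward 3, now at (x=10, y=8)
  L: turn left, now facing North
  F1: move forward 1, now at (x=10, y=7)
  F1: move forward 0/1 (blocked), now at (x=10, y=7)
  L: turn left, now facing West
  L: turn left, now facing South
Final: (x=10, y=7), facing South

Answer: Final position: (x=10, y=7), facing South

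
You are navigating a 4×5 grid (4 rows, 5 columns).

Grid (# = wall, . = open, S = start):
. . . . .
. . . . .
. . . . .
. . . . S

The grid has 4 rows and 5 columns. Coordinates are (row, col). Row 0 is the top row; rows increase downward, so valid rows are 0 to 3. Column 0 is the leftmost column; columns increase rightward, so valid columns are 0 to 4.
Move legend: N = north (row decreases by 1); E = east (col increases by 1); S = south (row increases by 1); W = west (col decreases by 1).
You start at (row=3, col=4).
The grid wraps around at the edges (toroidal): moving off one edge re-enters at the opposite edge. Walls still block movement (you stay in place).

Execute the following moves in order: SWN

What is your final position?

Answer: Final position: (row=3, col=3)

Derivation:
Start: (row=3, col=4)
  S (south): (row=3, col=4) -> (row=0, col=4)
  W (west): (row=0, col=4) -> (row=0, col=3)
  N (north): (row=0, col=3) -> (row=3, col=3)
Final: (row=3, col=3)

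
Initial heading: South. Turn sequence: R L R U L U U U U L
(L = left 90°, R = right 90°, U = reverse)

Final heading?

Answer: Final heading: West

Derivation:
Start: South
  R (right (90° clockwise)) -> West
  L (left (90° counter-clockwise)) -> South
  R (right (90° clockwise)) -> West
  U (U-turn (180°)) -> East
  L (left (90° counter-clockwise)) -> North
  U (U-turn (180°)) -> South
  U (U-turn (180°)) -> North
  U (U-turn (180°)) -> South
  U (U-turn (180°)) -> North
  L (left (90° counter-clockwise)) -> West
Final: West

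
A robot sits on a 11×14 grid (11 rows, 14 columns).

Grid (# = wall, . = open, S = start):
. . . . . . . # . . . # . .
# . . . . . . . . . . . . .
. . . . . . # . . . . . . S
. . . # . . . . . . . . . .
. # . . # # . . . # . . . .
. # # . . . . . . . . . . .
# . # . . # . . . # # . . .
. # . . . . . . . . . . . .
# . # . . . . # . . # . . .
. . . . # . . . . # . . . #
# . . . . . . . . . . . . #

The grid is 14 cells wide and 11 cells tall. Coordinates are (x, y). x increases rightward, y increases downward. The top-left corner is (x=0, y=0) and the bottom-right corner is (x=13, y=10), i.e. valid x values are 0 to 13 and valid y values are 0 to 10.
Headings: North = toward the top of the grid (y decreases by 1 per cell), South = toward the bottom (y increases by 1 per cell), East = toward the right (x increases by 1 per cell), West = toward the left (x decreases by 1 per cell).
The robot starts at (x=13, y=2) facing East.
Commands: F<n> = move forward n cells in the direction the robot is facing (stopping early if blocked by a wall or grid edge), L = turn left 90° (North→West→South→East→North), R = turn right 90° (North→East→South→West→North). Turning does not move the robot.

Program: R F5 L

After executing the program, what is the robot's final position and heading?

Answer: Final position: (x=13, y=7), facing East

Derivation:
Start: (x=13, y=2), facing East
  R: turn right, now facing South
  F5: move forward 5, now at (x=13, y=7)
  L: turn left, now facing East
Final: (x=13, y=7), facing East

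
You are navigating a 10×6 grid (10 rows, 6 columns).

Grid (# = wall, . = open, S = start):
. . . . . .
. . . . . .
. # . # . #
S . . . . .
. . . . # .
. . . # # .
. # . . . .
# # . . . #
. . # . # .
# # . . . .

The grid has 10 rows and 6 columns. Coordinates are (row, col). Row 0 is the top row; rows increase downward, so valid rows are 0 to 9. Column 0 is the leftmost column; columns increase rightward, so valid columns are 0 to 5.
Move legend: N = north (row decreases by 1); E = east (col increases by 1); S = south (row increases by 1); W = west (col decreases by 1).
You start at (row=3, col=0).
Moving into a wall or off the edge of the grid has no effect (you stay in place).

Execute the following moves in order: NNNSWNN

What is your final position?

Start: (row=3, col=0)
  N (north): (row=3, col=0) -> (row=2, col=0)
  N (north): (row=2, col=0) -> (row=1, col=0)
  N (north): (row=1, col=0) -> (row=0, col=0)
  S (south): (row=0, col=0) -> (row=1, col=0)
  W (west): blocked, stay at (row=1, col=0)
  N (north): (row=1, col=0) -> (row=0, col=0)
  N (north): blocked, stay at (row=0, col=0)
Final: (row=0, col=0)

Answer: Final position: (row=0, col=0)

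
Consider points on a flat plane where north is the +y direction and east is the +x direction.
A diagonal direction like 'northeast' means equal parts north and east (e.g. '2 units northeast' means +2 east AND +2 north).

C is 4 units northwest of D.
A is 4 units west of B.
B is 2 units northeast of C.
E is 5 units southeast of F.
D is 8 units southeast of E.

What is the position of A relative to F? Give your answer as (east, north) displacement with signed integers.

Answer: A is at (east=7, north=-7) relative to F.

Derivation:
Place F at the origin (east=0, north=0).
  E is 5 units southeast of F: delta (east=+5, north=-5); E at (east=5, north=-5).
  D is 8 units southeast of E: delta (east=+8, north=-8); D at (east=13, north=-13).
  C is 4 units northwest of D: delta (east=-4, north=+4); C at (east=9, north=-9).
  B is 2 units northeast of C: delta (east=+2, north=+2); B at (east=11, north=-7).
  A is 4 units west of B: delta (east=-4, north=+0); A at (east=7, north=-7).
Therefore A relative to F: (east=7, north=-7).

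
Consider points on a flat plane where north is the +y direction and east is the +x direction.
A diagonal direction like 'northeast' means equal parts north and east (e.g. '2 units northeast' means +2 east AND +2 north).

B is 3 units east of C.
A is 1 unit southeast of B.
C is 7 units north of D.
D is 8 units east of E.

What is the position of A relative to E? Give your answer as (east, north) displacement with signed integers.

Place E at the origin (east=0, north=0).
  D is 8 units east of E: delta (east=+8, north=+0); D at (east=8, north=0).
  C is 7 units north of D: delta (east=+0, north=+7); C at (east=8, north=7).
  B is 3 units east of C: delta (east=+3, north=+0); B at (east=11, north=7).
  A is 1 unit southeast of B: delta (east=+1, north=-1); A at (east=12, north=6).
Therefore A relative to E: (east=12, north=6).

Answer: A is at (east=12, north=6) relative to E.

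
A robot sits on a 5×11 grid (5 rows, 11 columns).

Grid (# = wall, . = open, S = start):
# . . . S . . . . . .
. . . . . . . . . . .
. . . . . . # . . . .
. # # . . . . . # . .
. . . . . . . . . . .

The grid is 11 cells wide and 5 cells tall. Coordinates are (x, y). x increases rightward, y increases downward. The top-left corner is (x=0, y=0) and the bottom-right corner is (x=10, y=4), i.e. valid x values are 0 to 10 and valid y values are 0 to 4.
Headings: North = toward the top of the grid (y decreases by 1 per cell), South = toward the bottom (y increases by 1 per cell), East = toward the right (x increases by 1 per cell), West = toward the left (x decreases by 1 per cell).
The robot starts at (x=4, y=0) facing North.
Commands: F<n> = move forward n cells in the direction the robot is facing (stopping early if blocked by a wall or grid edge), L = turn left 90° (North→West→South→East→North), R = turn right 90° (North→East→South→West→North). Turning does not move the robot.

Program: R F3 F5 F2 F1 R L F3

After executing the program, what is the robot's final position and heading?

Answer: Final position: (x=10, y=0), facing East

Derivation:
Start: (x=4, y=0), facing North
  R: turn right, now facing East
  F3: move forward 3, now at (x=7, y=0)
  F5: move forward 3/5 (blocked), now at (x=10, y=0)
  F2: move forward 0/2 (blocked), now at (x=10, y=0)
  F1: move forward 0/1 (blocked), now at (x=10, y=0)
  R: turn right, now facing South
  L: turn left, now facing East
  F3: move forward 0/3 (blocked), now at (x=10, y=0)
Final: (x=10, y=0), facing East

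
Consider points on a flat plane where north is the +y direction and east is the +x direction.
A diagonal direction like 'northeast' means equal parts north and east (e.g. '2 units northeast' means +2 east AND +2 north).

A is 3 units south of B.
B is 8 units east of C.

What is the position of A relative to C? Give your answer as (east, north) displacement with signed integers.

Place C at the origin (east=0, north=0).
  B is 8 units east of C: delta (east=+8, north=+0); B at (east=8, north=0).
  A is 3 units south of B: delta (east=+0, north=-3); A at (east=8, north=-3).
Therefore A relative to C: (east=8, north=-3).

Answer: A is at (east=8, north=-3) relative to C.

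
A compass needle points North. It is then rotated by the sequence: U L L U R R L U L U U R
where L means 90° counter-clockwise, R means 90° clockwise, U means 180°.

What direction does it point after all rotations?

Start: North
  U (U-turn (180°)) -> South
  L (left (90° counter-clockwise)) -> East
  L (left (90° counter-clockwise)) -> North
  U (U-turn (180°)) -> South
  R (right (90° clockwise)) -> West
  R (right (90° clockwise)) -> North
  L (left (90° counter-clockwise)) -> West
  U (U-turn (180°)) -> East
  L (left (90° counter-clockwise)) -> North
  U (U-turn (180°)) -> South
  U (U-turn (180°)) -> North
  R (right (90° clockwise)) -> East
Final: East

Answer: Final heading: East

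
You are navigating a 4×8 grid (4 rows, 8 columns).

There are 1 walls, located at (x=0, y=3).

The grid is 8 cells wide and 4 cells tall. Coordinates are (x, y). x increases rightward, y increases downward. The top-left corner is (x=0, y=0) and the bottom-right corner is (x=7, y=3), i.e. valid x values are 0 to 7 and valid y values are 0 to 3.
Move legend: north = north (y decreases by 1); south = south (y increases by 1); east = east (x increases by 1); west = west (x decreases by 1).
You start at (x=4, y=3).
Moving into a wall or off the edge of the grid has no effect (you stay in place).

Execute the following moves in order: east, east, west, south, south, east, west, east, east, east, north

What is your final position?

Answer: Final position: (x=7, y=2)

Derivation:
Start: (x=4, y=3)
  east (east): (x=4, y=3) -> (x=5, y=3)
  east (east): (x=5, y=3) -> (x=6, y=3)
  west (west): (x=6, y=3) -> (x=5, y=3)
  south (south): blocked, stay at (x=5, y=3)
  south (south): blocked, stay at (x=5, y=3)
  east (east): (x=5, y=3) -> (x=6, y=3)
  west (west): (x=6, y=3) -> (x=5, y=3)
  east (east): (x=5, y=3) -> (x=6, y=3)
  east (east): (x=6, y=3) -> (x=7, y=3)
  east (east): blocked, stay at (x=7, y=3)
  north (north): (x=7, y=3) -> (x=7, y=2)
Final: (x=7, y=2)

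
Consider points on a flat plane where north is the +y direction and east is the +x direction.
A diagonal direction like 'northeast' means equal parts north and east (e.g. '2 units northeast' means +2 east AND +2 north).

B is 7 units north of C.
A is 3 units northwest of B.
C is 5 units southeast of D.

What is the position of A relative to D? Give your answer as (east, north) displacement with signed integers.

Answer: A is at (east=2, north=5) relative to D.

Derivation:
Place D at the origin (east=0, north=0).
  C is 5 units southeast of D: delta (east=+5, north=-5); C at (east=5, north=-5).
  B is 7 units north of C: delta (east=+0, north=+7); B at (east=5, north=2).
  A is 3 units northwest of B: delta (east=-3, north=+3); A at (east=2, north=5).
Therefore A relative to D: (east=2, north=5).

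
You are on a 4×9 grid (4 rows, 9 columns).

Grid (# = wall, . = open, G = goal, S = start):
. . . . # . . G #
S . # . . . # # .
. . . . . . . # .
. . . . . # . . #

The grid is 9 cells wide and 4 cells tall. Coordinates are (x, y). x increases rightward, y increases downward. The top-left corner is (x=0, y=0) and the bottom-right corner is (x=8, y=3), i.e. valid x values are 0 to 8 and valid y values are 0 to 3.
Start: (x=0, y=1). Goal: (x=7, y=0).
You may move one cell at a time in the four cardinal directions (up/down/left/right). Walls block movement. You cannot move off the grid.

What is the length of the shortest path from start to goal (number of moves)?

Answer: Shortest path length: 10

Derivation:
BFS from (x=0, y=1) until reaching (x=7, y=0):
  Distance 0: (x=0, y=1)
  Distance 1: (x=0, y=0), (x=1, y=1), (x=0, y=2)
  Distance 2: (x=1, y=0), (x=1, y=2), (x=0, y=3)
  Distance 3: (x=2, y=0), (x=2, y=2), (x=1, y=3)
  Distance 4: (x=3, y=0), (x=3, y=2), (x=2, y=3)
  Distance 5: (x=3, y=1), (x=4, y=2), (x=3, y=3)
  Distance 6: (x=4, y=1), (x=5, y=2), (x=4, y=3)
  Distance 7: (x=5, y=1), (x=6, y=2)
  Distance 8: (x=5, y=0), (x=6, y=3)
  Distance 9: (x=6, y=0), (x=7, y=3)
  Distance 10: (x=7, y=0)  <- goal reached here
One shortest path (10 moves): (x=0, y=1) -> (x=1, y=1) -> (x=1, y=2) -> (x=2, y=2) -> (x=3, y=2) -> (x=4, y=2) -> (x=5, y=2) -> (x=5, y=1) -> (x=5, y=0) -> (x=6, y=0) -> (x=7, y=0)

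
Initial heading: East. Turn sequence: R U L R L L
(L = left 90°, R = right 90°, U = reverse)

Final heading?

Start: East
  R (right (90° clockwise)) -> South
  U (U-turn (180°)) -> North
  L (left (90° counter-clockwise)) -> West
  R (right (90° clockwise)) -> North
  L (left (90° counter-clockwise)) -> West
  L (left (90° counter-clockwise)) -> South
Final: South

Answer: Final heading: South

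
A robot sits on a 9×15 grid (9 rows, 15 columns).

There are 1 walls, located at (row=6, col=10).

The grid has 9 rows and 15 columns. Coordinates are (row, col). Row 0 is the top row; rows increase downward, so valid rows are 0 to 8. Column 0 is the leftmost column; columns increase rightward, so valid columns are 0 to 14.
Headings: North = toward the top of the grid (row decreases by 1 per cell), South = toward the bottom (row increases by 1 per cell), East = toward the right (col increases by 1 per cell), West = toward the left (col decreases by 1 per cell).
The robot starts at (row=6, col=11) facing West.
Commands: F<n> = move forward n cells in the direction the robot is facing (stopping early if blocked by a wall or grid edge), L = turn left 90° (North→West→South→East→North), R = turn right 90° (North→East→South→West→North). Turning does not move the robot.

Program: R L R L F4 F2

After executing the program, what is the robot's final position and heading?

Start: (row=6, col=11), facing West
  R: turn right, now facing North
  L: turn left, now facing West
  R: turn right, now facing North
  L: turn left, now facing West
  F4: move forward 0/4 (blocked), now at (row=6, col=11)
  F2: move forward 0/2 (blocked), now at (row=6, col=11)
Final: (row=6, col=11), facing West

Answer: Final position: (row=6, col=11), facing West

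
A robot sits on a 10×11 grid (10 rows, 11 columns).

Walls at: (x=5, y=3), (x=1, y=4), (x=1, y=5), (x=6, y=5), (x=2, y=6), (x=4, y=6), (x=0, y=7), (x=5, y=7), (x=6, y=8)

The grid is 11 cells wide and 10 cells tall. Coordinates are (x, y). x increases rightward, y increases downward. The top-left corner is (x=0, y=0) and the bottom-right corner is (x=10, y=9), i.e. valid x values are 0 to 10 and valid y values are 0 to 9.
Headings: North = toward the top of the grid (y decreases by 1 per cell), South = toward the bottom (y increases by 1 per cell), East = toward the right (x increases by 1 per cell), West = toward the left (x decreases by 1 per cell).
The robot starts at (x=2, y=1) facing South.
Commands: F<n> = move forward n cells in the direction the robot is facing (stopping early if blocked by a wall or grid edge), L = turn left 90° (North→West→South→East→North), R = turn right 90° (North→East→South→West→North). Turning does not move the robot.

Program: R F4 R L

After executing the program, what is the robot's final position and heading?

Start: (x=2, y=1), facing South
  R: turn right, now facing West
  F4: move forward 2/4 (blocked), now at (x=0, y=1)
  R: turn right, now facing North
  L: turn left, now facing West
Final: (x=0, y=1), facing West

Answer: Final position: (x=0, y=1), facing West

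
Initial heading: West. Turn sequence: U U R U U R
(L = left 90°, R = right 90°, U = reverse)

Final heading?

Answer: Final heading: East

Derivation:
Start: West
  U (U-turn (180°)) -> East
  U (U-turn (180°)) -> West
  R (right (90° clockwise)) -> North
  U (U-turn (180°)) -> South
  U (U-turn (180°)) -> North
  R (right (90° clockwise)) -> East
Final: East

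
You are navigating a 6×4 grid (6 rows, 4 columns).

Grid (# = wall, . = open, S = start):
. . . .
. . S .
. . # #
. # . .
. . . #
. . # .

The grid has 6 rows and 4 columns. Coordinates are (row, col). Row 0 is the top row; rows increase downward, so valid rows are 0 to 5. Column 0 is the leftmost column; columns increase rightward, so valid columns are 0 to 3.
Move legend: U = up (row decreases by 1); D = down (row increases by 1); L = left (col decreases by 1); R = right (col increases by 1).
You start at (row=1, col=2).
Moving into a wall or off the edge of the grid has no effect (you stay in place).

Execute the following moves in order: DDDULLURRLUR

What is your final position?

Answer: Final position: (row=0, col=2)

Derivation:
Start: (row=1, col=2)
  [×3]D (down): blocked, stay at (row=1, col=2)
  U (up): (row=1, col=2) -> (row=0, col=2)
  L (left): (row=0, col=2) -> (row=0, col=1)
  L (left): (row=0, col=1) -> (row=0, col=0)
  U (up): blocked, stay at (row=0, col=0)
  R (right): (row=0, col=0) -> (row=0, col=1)
  R (right): (row=0, col=1) -> (row=0, col=2)
  L (left): (row=0, col=2) -> (row=0, col=1)
  U (up): blocked, stay at (row=0, col=1)
  R (right): (row=0, col=1) -> (row=0, col=2)
Final: (row=0, col=2)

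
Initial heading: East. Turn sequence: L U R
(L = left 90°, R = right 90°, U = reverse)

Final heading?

Answer: Final heading: West

Derivation:
Start: East
  L (left (90° counter-clockwise)) -> North
  U (U-turn (180°)) -> South
  R (right (90° clockwise)) -> West
Final: West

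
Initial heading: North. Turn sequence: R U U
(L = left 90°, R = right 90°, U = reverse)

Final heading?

Start: North
  R (right (90° clockwise)) -> East
  U (U-turn (180°)) -> West
  U (U-turn (180°)) -> East
Final: East

Answer: Final heading: East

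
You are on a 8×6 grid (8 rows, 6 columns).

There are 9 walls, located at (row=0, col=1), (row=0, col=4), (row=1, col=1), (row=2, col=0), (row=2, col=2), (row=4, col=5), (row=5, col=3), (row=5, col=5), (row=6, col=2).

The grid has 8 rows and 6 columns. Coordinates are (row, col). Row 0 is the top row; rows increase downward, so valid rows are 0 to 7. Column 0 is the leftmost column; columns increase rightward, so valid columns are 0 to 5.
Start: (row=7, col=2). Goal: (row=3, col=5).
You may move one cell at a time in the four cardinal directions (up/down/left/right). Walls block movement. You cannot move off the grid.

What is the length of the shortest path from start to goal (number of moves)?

BFS from (row=7, col=2) until reaching (row=3, col=5):
  Distance 0: (row=7, col=2)
  Distance 1: (row=7, col=1), (row=7, col=3)
  Distance 2: (row=6, col=1), (row=6, col=3), (row=7, col=0), (row=7, col=4)
  Distance 3: (row=5, col=1), (row=6, col=0), (row=6, col=4), (row=7, col=5)
  Distance 4: (row=4, col=1), (row=5, col=0), (row=5, col=2), (row=5, col=4), (row=6, col=5)
  Distance 5: (row=3, col=1), (row=4, col=0), (row=4, col=2), (row=4, col=4)
  Distance 6: (row=2, col=1), (row=3, col=0), (row=3, col=2), (row=3, col=4), (row=4, col=3)
  Distance 7: (row=2, col=4), (row=3, col=3), (row=3, col=5)  <- goal reached here
One shortest path (7 moves): (row=7, col=2) -> (row=7, col=3) -> (row=7, col=4) -> (row=6, col=4) -> (row=5, col=4) -> (row=4, col=4) -> (row=3, col=4) -> (row=3, col=5)

Answer: Shortest path length: 7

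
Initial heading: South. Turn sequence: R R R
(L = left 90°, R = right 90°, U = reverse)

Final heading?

Start: South
  R (right (90° clockwise)) -> West
  R (right (90° clockwise)) -> North
  R (right (90° clockwise)) -> East
Final: East

Answer: Final heading: East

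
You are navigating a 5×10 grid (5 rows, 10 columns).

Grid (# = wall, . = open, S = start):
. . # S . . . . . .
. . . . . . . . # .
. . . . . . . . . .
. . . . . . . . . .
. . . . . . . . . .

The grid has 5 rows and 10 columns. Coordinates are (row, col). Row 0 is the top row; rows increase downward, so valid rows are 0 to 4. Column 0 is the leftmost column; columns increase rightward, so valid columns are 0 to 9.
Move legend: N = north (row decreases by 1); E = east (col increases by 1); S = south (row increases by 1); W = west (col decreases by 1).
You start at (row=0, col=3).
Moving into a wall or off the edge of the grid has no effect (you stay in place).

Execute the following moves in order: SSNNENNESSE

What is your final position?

Start: (row=0, col=3)
  S (south): (row=0, col=3) -> (row=1, col=3)
  S (south): (row=1, col=3) -> (row=2, col=3)
  N (north): (row=2, col=3) -> (row=1, col=3)
  N (north): (row=1, col=3) -> (row=0, col=3)
  E (east): (row=0, col=3) -> (row=0, col=4)
  N (north): blocked, stay at (row=0, col=4)
  N (north): blocked, stay at (row=0, col=4)
  E (east): (row=0, col=4) -> (row=0, col=5)
  S (south): (row=0, col=5) -> (row=1, col=5)
  S (south): (row=1, col=5) -> (row=2, col=5)
  E (east): (row=2, col=5) -> (row=2, col=6)
Final: (row=2, col=6)

Answer: Final position: (row=2, col=6)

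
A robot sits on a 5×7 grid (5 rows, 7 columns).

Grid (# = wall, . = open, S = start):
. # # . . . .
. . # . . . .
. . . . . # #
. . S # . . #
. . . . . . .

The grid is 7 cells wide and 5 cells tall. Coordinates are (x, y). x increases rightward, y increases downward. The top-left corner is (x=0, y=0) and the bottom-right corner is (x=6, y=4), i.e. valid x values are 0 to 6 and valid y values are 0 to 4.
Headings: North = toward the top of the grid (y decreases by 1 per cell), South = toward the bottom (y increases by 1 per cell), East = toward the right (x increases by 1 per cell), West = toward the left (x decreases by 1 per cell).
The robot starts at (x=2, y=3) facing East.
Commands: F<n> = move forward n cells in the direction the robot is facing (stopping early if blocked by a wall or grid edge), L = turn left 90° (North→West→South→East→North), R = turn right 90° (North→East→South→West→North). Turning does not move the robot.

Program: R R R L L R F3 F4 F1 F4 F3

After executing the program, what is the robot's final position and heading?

Start: (x=2, y=3), facing East
  R: turn right, now facing South
  R: turn right, now facing West
  R: turn right, now facing North
  L: turn left, now facing West
  L: turn left, now facing South
  R: turn right, now facing West
  F3: move forward 2/3 (blocked), now at (x=0, y=3)
  F4: move forward 0/4 (blocked), now at (x=0, y=3)
  F1: move forward 0/1 (blocked), now at (x=0, y=3)
  F4: move forward 0/4 (blocked), now at (x=0, y=3)
  F3: move forward 0/3 (blocked), now at (x=0, y=3)
Final: (x=0, y=3), facing West

Answer: Final position: (x=0, y=3), facing West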